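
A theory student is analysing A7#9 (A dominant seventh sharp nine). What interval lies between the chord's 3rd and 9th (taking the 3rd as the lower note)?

A7#9 (A dominant seventh sharp nine) is spelled A-C♯-E-G-B♯.
The 3rd is C♯ and the 9th is B♯.
From C♯ to B♯ is 11 semitones, exactly the major seventh.

M7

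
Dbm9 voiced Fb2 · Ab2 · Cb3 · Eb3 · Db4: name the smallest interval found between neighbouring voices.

minor third

Adjacent intervals: Fb2→Ab2 = major third; Ab2→Cb3 = minor third; Cb3→Eb3 = major third; Eb3→Db4 = minor seventh.
The smallest is Ab2 to Cb3, a minor third (3 semitones).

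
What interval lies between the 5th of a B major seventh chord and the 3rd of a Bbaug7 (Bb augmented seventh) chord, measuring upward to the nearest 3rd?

The 5th of B major seventh is F#; the 3rd of Bbaug7 (Bb augmented seventh) is D.
F# up to D is 8 semitones, a half step narrower than a major sixth, so the interval is minor.

minor sixth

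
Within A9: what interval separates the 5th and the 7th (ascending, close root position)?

The chord tones of A9 (A dominant ninth) are A-C♯-E-G-B.
The 5th is E and the 7th is G.
From E to G: 3 semitones over a third = minor.

minor third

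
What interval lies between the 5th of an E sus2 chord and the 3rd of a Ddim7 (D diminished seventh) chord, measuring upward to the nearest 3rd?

The 5th of E sus2 is B; the 3rd of Ddim7 (D diminished seventh) is F.
5 letter names make it a fifth; at 6 semitones (a half step narrower than perfect) the quality is diminished.

diminished fifth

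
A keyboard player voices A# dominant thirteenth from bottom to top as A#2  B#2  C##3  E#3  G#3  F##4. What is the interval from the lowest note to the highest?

The outer voices are A#2 and F##4.
From A# to F## is 21 semitones, exactly the major thirteenth.

major thirteenth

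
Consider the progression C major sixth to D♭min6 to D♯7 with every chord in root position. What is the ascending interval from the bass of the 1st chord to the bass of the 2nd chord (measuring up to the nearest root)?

The roots are C and D♭.
From C to D♭: 1 semitone over a second = minor.

minor second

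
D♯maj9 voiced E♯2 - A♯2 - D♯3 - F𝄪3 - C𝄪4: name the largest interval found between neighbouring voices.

perfect fifth

Adjacent intervals: E♯2→A♯2 = perfect fourth; A♯2→D♯3 = perfect fourth; D♯3→F𝄪3 = major third; F𝄪3→C𝄪4 = perfect fifth.
The largest is F𝄪3 to C𝄪4, a perfect fifth (7 semitones).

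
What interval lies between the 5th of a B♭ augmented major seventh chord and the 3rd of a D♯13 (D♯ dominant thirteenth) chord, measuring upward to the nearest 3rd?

B♭ augmented major seventh has F♯ as its 5th, and D♯13 (D♯ dominant thirteenth) has F𝄪 as its 3rd.
From F♯ to F𝄪: 1 semitone over a unison = augmented.

augmented unison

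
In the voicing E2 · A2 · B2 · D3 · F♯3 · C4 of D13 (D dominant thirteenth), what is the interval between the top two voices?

Those voices are F♯3 and C4.
F♯ up to C is 6 semitones, a half step narrower than a perfect fifth, so the interval is diminished.

diminished fifth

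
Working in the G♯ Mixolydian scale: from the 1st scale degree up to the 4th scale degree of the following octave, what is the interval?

perfect eleventh

The scale runs G♯ A♯ B♯ C♯ D♯ E♯ F♯.
1st scale degree = G♯; scale degree 4 (up an octave) = C♯.
From G♯ to C♯ is 17 semitones, exactly the perfect eleventh.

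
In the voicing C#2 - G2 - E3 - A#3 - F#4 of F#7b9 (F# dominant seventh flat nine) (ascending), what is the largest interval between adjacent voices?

Adjacent intervals: C#2→G2 = diminished fifth; G2→E3 = major sixth; E3→A#3 = augmented fourth; A#3→F#4 = minor sixth.
The largest is G2 to E3, a major sixth (9 semitones).

major 6th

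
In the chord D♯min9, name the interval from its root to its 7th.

minor seventh

Spelling the chord: D♯ F♯ A♯ C♯ E♯.
Root = D♯; 7th = C♯.
D♯ up to C♯ is 10 semitones, a half step narrower than a major seventh, so the interval is minor.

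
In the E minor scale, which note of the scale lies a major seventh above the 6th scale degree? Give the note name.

B

The scale is E F♯ G A B C D.
The 6th scale degree is C; a major seventh above that is B — scale degree 5.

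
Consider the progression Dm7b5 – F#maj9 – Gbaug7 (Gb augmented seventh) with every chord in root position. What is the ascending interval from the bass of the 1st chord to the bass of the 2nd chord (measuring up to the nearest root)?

major third

The roots are D and F#.
Counting 3 letters and 4 half steps from D gives a major third.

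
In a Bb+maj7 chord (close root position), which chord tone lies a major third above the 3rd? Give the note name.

F#

Spelling the chord: Bb-D-F#-A.
The 3rd is D. A major third above D is F#.
F# is the chord's 5th.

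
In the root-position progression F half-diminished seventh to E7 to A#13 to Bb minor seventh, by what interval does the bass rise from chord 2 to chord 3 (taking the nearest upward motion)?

augmented fourth

The roots are E and A#.
E up to A# is 6 semitones, a half step wider than a perfect fourth, so the interval is augmented.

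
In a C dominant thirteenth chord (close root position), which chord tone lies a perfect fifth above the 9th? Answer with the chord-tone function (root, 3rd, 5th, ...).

13th

Spelling the chord: C–E–G–B♭–D–A.
The 9th is D. A perfect fifth above D is A.
A is the chord's 13th.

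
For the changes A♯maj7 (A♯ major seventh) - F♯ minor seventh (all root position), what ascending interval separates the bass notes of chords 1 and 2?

The roots are A♯ and F♯.
From A♯ to F♯: 8 semitones over a sixth = minor.

minor 6th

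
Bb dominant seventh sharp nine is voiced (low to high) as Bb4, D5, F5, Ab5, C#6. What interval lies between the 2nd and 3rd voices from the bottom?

Those voices are D5 and F5.
3 letter names make it a third; at 3 semitones (a half step narrower than major) the quality is minor.

m3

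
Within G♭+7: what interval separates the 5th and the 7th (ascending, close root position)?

diminished 3rd

G♭7#5: G♭ B♭ D F♭.
5th = D; 7th = F♭.
3 letter names make it a third; at 2 semitones (a whole step narrower than major) the quality is diminished.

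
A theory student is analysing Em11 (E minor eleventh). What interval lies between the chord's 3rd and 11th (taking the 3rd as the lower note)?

M9

Em11 (E minor eleventh): E G B D F# A.
The 3rd is G and the 11th is A.
G up to A spans 9 letter names and 14 semitones — a major ninth.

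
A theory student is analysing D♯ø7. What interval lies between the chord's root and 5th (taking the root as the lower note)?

diminished fifth

D♯ half-diminished seventh is spelled D♯ F♯ A C♯.
Root = D♯; 5th = A.
From D♯ to A: 6 semitones over a fifth = diminished.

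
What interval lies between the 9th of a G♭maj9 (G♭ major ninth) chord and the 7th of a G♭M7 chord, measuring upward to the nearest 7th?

G♭maj9 (G♭ major ninth) has A♭ as its 9th, and G♭M7 has F as its 7th.
Counting 6 letters and 9 half steps from A♭ gives a major sixth.

M6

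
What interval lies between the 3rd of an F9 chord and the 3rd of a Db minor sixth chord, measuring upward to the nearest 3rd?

F9 has A as its 3rd, and Db minor sixth has Fb as its 3rd.
6 letter names make it a sixth; at 7 semitones (a whole step narrower than major) the quality is diminished.

diminished 6th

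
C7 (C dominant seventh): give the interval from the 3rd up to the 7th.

diminished 5th

C7: C E G B♭.
That puts E below B♭.
From E to B♭: 6 semitones over a fifth = diminished.
That tritone between 3rd and 7th is what gives the dominant seventh its pull toward resolution.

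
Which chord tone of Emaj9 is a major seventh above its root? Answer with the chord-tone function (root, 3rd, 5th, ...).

7th

The chord tones of E major ninth are E–G♯–B–D♯–F♯.
The root is E. A major seventh above E is D♯.
D♯ is the chord's 7th.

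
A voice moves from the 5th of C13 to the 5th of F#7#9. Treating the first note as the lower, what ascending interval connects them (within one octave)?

augmented fourth

C13 has G as its 5th, and F#7#9 has C# as its 5th.
4 letter names make it a fourth; at 6 semitones (a half step wider than perfect) the quality is augmented.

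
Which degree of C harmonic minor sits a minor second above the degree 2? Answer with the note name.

The scale is C D Eb F G Ab B.
The degree 2 is D; a minor second above that is Eb — scale degree 3.

Eb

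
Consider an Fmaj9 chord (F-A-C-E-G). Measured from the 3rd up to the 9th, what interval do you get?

minor seventh

So we need the interval from A up to G.
7 letter names make it a seventh; at 10 semitones (a half step narrower than major) the quality is minor.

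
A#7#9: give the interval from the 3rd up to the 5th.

minor third

A#7#9 is spelled A#, C##, E#, G#, B##.
The 3rd is C## and the 5th is E#.
3 letter names make it a third; at 3 semitones (a half step narrower than major) the quality is minor.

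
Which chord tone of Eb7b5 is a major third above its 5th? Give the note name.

Db

Eb7b5 (Eb dominant seventh flat five) is spelled Eb, G, Bbb, Db.
The 5th is Bbb. A major third above Bbb is Db.
Db is the chord's 7th.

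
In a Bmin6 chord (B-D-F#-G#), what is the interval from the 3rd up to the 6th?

The 3rd is D and the 6th is G#.
D up to G# is 6 semitones, a half step wider than a perfect fourth, so the interval is augmented.

augmented fourth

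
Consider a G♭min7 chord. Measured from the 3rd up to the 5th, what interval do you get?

The chord tones of G♭m7 (G♭ minor seventh) are G♭–B𝄫–D♭–F♭.
That puts B𝄫 below D♭.
From B𝄫 to D♭ is 4 semitones, exactly the major third.

major third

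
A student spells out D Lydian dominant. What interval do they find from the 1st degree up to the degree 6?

major 6th

Spelling D Lydian dominant: D E F♯ G♯ A B C.
1st degree = D; 6th scale degree = B.
Counting 6 letters and 9 half steps from D gives a major sixth.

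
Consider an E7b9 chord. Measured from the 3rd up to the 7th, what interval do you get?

diminished fifth

Spelling the chord: E–G♯–B–D–F.
The 3rd is G♯ and the 7th is D.
5 letter names make it a fifth; at 6 semitones (a half step narrower than perfect) the quality is diminished.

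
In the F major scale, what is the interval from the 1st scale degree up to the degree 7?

M7

F major: F G A Bb C D E.
1st scale degree = F; 7th degree = E.
From F to E is 11 semitones, exactly the major seventh.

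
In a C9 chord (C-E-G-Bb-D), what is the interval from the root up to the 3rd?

Root = C; 3rd = E.
C up to E spans 3 letter names and 4 semitones — a major third.

M3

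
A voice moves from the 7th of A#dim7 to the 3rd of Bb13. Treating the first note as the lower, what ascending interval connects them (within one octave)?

A#dim7 has G as its 7th, and Bb13 has D as its 3rd.
From G to D is 7 semitones, exactly the perfect fifth.

perfect fifth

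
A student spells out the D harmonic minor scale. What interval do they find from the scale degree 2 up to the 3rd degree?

D harmonic minor: D E F G A B♭ C♯.
The scale degree 2 is E and the 3rd degree is F.
E up to F is 1 semitone, a half step narrower than a major second, so the interval is minor.

minor 2nd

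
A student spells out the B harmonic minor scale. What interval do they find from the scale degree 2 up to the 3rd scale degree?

minor 2nd

Spelling the B harmonic minor scale: B C♯ D E F♯ G A♯.
So we need the interval from C♯ up to D.
From C♯ to D: 1 semitone over a second = minor.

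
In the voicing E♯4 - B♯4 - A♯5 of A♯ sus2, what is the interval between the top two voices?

m7

Those voices are B♯4 and A♯5.
From B♯ to A♯: 10 semitones over a seventh = minor.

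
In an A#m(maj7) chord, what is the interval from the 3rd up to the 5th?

major third

A#mM7: A#-C#-E#-G##.
So we need the interval from C# up to E#.
C# up to E# spans 3 letter names and 4 semitones — a major third.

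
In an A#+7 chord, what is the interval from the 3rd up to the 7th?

The chord tones of A#aug7 are A# C## E## G#.
3rd = C##; 7th = G#.
From C## to G#: 6 semitones over a fifth = diminished.
This 3–7 tritone is the characteristic tension at the heart of the dominant sound.

diminished fifth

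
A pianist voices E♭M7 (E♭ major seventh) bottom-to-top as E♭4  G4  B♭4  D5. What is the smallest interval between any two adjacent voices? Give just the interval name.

Adjacent intervals: E♭4→G4 = major third; G4→B♭4 = minor third; B♭4→D5 = major third.
The smallest is G4 to B♭4, a minor third (3 semitones).

minor third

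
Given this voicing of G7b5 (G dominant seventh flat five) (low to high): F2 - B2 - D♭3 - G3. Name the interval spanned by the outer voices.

The outer voices are F2 and G3.
From F to G is 14 semitones, exactly the major ninth.

major 9th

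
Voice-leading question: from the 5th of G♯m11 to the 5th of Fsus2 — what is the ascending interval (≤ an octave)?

The 5th of G♯m11 is D♯; the 5th of Fsus2 is C.
7 letter names make it a seventh; at 9 semitones (a whole step narrower than major) the quality is diminished.

d7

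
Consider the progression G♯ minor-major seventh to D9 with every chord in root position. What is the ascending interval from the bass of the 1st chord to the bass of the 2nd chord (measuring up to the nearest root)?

The roots are G♯ and D.
From G♯ to D: 6 semitones over a fifth = diminished.

d5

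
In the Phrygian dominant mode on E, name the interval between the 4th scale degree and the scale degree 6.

Spelling the Phrygian dominant mode on E: E F G♯ A B C D.
That puts A below C.
From A to C: 3 semitones over a third = minor.

m3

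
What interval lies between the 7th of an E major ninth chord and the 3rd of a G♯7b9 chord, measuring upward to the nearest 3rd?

major 6th

E major ninth has D♯ as its 7th, and G♯7b9 has B♯ as its 3rd.
D♯ up to B♯ spans 6 letter names and 9 semitones — a major sixth.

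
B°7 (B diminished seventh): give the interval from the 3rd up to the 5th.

Spelling the chord: B–D–F–Ab.
That puts D below F.
From D to F: 3 semitones over a third = minor.

minor third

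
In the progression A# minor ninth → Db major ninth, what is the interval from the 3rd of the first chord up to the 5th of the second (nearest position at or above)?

diminished sixth

The 3rd of A# minor ninth is C#; the 5th of Db major ninth is Ab.
C# up to Ab is 7 semitones, a whole step narrower than a major sixth, so the interval is diminished.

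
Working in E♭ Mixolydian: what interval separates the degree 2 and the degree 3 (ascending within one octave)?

Spelling E♭ Mixolydian: E♭ F G A♭ B♭ C D♭.
Degree 2 = F; degree 3 = G.
F up to G spans 2 letter names and 2 semitones — a major second.

major second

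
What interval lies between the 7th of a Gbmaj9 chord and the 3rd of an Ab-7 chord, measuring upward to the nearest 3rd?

Gbmaj9 has F as its 7th, and Ab-7 has Cb as its 3rd.
F up to Cb is 6 semitones, a half step narrower than a perfect fifth, so the interval is diminished.

diminished fifth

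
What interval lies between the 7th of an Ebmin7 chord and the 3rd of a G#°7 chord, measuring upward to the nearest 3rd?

A6

Ebmin7 has Db as its 7th, and G#°7 has B as its 3rd.
Db up to B is 10 semitones, a half step wider than a major sixth, so the interval is augmented.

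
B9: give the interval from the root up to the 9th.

The chord tones of B9 are B-D#-F#-A-C#.
Root = B; 9th = C#.
From B to C# is 14 semitones, exactly the major ninth.

major ninth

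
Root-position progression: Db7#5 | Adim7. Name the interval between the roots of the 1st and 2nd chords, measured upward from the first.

The roots are Db and A.
5 letter names make it a fifth; at 8 semitones (a half step wider than perfect) the quality is augmented.

augmented fifth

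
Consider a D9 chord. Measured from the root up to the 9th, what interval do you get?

D dominant ninth: D–F#–A–C–E.
That puts D below E.
D up to E spans 9 letter names and 14 semitones — a major ninth.

major 9th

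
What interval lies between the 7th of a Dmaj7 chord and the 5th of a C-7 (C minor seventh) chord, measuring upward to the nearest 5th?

diminished fifth

The 7th of Dmaj7 is C♯; the 5th of C-7 (C minor seventh) is G.
C♯ up to G is 6 semitones, a half step narrower than a perfect fifth, so the interval is diminished.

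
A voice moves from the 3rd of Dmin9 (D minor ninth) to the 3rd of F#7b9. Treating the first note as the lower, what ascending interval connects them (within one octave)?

The 3rd of Dmin9 (D minor ninth) is F; the 3rd of F#7b9 is A#.
From F to A#: 5 semitones over a third = augmented.

augmented 3rd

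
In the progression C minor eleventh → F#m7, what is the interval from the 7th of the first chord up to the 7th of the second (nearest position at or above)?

augmented fourth

The 7th of C minor eleventh is Bb; the 7th of F#m7 is E.
From Bb to E: 6 semitones over a fourth = augmented.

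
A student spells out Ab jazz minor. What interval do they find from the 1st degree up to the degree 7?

major seventh

Spelling Ab jazz minor: Ab Bb Cb Db Eb F G.
So we need the interval from Ab up to G.
Ab up to G spans 7 letter names and 11 semitones — a major seventh.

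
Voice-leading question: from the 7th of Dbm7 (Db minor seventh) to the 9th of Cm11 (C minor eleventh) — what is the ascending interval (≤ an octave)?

Dbm7 (Db minor seventh) has Cb as its 7th, and Cm11 (C minor eleventh) has D as its 9th.
Cb up to D is 3 semitones, a half step wider than a major second, so the interval is augmented.

augmented 2nd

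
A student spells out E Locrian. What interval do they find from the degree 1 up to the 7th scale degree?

minor seventh

The scale runs E F G A Bb C D.
That puts E below D.
From E to D: 10 semitones over a seventh = minor.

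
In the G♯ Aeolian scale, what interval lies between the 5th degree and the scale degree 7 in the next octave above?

minor 10th

Spelling the G♯ Aeolian scale: G♯ A♯ B C♯ D♯ E F♯.
That puts D♯ below F♯.
D♯ up to F♯ is 15 semitones, a half step narrower than a major tenth, so the interval is minor.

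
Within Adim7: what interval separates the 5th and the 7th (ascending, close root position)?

A diminished seventh: A, C, E♭, G♭.
So we need the interval from E♭ up to G♭.
3 letter names make it a third; at 3 semitones (a half step narrower than major) the quality is minor.

minor third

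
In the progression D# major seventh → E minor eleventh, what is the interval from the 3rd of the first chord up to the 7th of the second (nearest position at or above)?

D# major seventh has F## as its 3rd, and E minor eleventh has D as its 7th.
From F## to D: 7 semitones over a sixth = diminished.

diminished sixth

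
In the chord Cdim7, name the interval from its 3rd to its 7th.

diminished fifth

Cdim7 is spelled C–Eb–Gb–Bbb.
The 3rd is Eb and the 7th is Bbb.
Eb up to Bbb is 6 semitones, a half step narrower than a perfect fifth, so the interval is diminished.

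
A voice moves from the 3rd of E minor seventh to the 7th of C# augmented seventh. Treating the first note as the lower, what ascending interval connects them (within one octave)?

major third

The 3rd of E minor seventh is G; the 7th of C# augmented seventh is B.
Counting 3 letters and 4 half steps from G gives a major third.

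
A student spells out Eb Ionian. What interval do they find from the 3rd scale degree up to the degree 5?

minor 3rd

Eb major: Eb F G Ab Bb C D.
So we need the interval from G up to Bb.
From G to Bb: 3 semitones over a third = minor.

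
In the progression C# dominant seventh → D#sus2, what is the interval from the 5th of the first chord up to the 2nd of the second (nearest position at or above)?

major sixth

C# dominant seventh has G# as its 5th, and D#sus2 has E# as its 2nd.
From G# to E# is 9 semitones, exactly the major sixth.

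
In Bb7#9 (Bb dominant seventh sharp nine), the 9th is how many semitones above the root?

15

Spelling the chord: Bb-D-F-Ab-C#.
Bb to C# is an augmented ninth: 15 semitones.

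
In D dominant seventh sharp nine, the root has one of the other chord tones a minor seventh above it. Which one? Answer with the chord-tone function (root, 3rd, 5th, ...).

7th

D7#9 (D dominant seventh sharp nine) is spelled D–F#–A–C–E#.
The root is D. A minor seventh above D is C.
C is the chord's 7th.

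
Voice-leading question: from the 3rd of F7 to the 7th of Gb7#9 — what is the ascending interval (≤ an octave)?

The 3rd of F7 is A; the 7th of Gb7#9 is Fb.
6 letter names make it a sixth; at 7 semitones (a whole step narrower than major) the quality is diminished.

diminished sixth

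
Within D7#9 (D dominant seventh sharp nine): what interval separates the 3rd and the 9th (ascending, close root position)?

major 7th

Spelling the chord: D–F#–A–C–E#.
3rd = F#; 9th = E#.
F# up to E# spans 7 letter names and 11 semitones — a major seventh.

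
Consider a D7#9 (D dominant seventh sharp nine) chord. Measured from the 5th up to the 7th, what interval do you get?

D dominant seventh sharp nine is spelled D–F#–A–C–E#.
The 5th is A and the 7th is C.
A up to C is 3 semitones, a half step narrower than a major third, so the interval is minor.

minor 3rd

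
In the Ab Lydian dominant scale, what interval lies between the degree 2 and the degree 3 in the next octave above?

major 9th

The scale runs Ab Bb C D Eb F Gb.
So we need the interval from Bb up to C.
Bb up to C spans 9 letter names and 14 semitones — a major ninth.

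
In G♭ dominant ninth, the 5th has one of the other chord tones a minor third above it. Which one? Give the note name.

Fb

Spelling the chord: G♭ B♭ D♭ F♭ A♭.
The 5th is D♭. A minor third above D♭ is F♭.
F♭ is the chord's 7th.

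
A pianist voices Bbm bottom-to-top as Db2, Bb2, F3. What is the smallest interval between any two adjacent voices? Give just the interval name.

perfect fifth

Adjacent intervals: Db2→Bb2 = major sixth; Bb2→F3 = perfect fifth.
The smallest is Bb2 to F3, a perfect fifth (7 semitones).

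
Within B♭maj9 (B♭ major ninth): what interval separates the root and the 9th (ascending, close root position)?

The chord tones of B♭maj9 (B♭ major ninth) are B♭–D–F–A–C.
So we need the interval from B♭ up to C.
B♭ up to C spans 9 letter names and 14 semitones — a major ninth.

M9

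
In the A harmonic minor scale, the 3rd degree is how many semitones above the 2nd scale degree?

The scale is A B C D E F G♯.
B up to C is a minor second — 1 semitone.

1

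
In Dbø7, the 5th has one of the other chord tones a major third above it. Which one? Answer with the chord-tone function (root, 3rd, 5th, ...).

Dbø (Db half-diminished seventh): Db-Fb-Abb-Cb.
The 5th is Abb. A major third above Abb is Cb.
Cb is the chord's 7th.

7th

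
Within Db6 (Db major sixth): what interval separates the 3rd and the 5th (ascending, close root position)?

Spelling the chord: Db–F–Ab–Bb.
The 3rd is F and the 5th is Ab.
3 letter names make it a third; at 3 semitones (a half step narrower than major) the quality is minor.

minor 3rd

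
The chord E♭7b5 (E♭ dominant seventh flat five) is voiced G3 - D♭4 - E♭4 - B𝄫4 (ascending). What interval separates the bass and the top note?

The outer voices are G3 and B𝄫4.
From G to B𝄫: 14 semitones over a tenth = diminished.

diminished tenth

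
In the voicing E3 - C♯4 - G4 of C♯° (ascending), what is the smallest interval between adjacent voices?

Adjacent intervals: E3→C♯4 = major sixth; C♯4→G4 = diminished fifth.
The smallest is C♯4 to G4, a diminished fifth (6 semitones).

diminished 5th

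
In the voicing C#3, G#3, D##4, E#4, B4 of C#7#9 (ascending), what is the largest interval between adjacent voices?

augmented 5th

Adjacent intervals: C#3→G#3 = perfect fifth; G#3→D##4 = augmented fifth; D##4→E#4 = minor second; E#4→B4 = diminished fifth.
The largest is G#3 to D##4, an augmented fifth (8 semitones).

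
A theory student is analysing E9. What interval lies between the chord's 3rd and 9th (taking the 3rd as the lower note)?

E9: E-G♯-B-D-F♯.
The 3rd is G♯ and the 9th is F♯.
7 letter names make it a seventh; at 10 semitones (a half step narrower than major) the quality is minor.

minor 7th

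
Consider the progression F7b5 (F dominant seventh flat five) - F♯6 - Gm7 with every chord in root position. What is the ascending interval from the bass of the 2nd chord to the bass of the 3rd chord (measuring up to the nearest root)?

minor 2nd

The roots are F♯ and G.
2 letter names make it a second; at 1 semitone (a half step narrower than major) the quality is minor.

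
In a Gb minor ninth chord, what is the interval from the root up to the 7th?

Gbmin9 is spelled Gb, Bbb, Db, Fb, Ab.
The root is Gb and the 7th is Fb.
7 letter names make it a seventh; at 10 semitones (a half step narrower than major) the quality is minor.

minor seventh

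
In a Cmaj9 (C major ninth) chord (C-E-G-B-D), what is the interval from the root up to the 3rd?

major third

Root = C; 3rd = E.
Counting 3 letters and 4 half steps from C gives a major third.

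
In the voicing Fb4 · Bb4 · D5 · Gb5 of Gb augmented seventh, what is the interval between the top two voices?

diminished 4th

Those voices are D5 and Gb5.
4 letter names make it a fourth; at 4 semitones (a half step narrower than perfect) the quality is diminished.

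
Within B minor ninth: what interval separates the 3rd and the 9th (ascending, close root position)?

major seventh

Bmin9 is spelled B D F# A C#.
So we need the interval from D up to C#.
Counting 7 letters and 11 half steps from D gives a major seventh.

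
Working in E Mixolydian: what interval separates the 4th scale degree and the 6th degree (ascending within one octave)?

major 3rd

E mixolydian: E F# G# A B C# D.
4th scale degree = A; 6th degree = C#.
Counting 3 letters and 4 half steps from A gives a major third.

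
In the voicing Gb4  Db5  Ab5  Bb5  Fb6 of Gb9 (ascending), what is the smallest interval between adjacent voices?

Adjacent intervals: Gb4→Db5 = perfect fifth; Db5→Ab5 = perfect fifth; Ab5→Bb5 = major second; Bb5→Fb6 = diminished fifth.
The smallest is Ab5 to Bb5, a major second (2 semitones).

major second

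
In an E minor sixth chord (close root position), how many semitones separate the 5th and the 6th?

2

E minor sixth: E–G–B–C♯.
B to C♯ is a major second: 2 semitones.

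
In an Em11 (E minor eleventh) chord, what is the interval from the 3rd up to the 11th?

major ninth

Em11 is spelled E, G, B, D, F#, A.
So we need the interval from G up to A.
G up to A spans 9 letter names and 14 semitones — a major ninth.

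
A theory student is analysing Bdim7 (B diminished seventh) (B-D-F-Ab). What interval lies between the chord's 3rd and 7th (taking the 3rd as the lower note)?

diminished 5th

So we need the interval from D up to Ab.
From D to Ab: 6 semitones over a fifth = diminished.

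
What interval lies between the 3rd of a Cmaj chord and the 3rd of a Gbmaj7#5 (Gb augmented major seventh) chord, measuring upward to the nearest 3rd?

d5

Cmaj has E as its 3rd, and Gbmaj7#5 (Gb augmented major seventh) has Bb as its 3rd.
From E to Bb: 6 semitones over a fifth = diminished.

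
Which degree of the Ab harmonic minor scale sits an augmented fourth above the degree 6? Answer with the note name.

Bb

The scale is Ab Bb Cb Db Eb Fb G.
The degree 6 is Fb; an augmented fourth above that is Bb — scale degree 2.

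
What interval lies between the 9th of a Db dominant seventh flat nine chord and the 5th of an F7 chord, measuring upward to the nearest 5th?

The 9th of Db dominant seventh flat nine is Ebb; the 5th of F7 is C.
6 letter names make it a sixth; at 10 semitones (a half step wider than major) the quality is augmented.

augmented sixth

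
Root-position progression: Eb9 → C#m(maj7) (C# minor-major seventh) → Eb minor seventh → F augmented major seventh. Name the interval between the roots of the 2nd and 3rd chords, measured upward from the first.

diminished 3rd

The roots are C# and Eb.
C# up to Eb is 2 semitones, a whole step narrower than a major third, so the interval is diminished.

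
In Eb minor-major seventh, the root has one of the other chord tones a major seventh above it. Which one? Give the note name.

D

The chord tones of EbmM7 (Eb minor-major seventh) are Eb Gb Bb D.
The root is Eb. A major seventh above Eb is D.
D is the chord's 7th.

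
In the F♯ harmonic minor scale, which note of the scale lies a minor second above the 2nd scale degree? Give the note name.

A

The scale is F♯ G♯ A B C♯ D E♯.
The 2nd scale degree is G♯; a minor second above that is A — scale degree 3.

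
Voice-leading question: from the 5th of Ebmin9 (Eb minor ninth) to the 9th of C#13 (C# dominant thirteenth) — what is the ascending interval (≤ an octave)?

Ebmin9 (Eb minor ninth) has Bb as its 5th, and C#13 (C# dominant thirteenth) has D# as its 9th.
3 letter names make it a third; at 5 semitones (a half step wider than major) the quality is augmented.

augmented third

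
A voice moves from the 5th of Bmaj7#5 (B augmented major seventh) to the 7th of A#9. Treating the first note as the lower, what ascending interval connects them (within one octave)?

minor 2nd

Bmaj7#5 (B augmented major seventh) has F## as its 5th, and A#9 has G# as its 7th.
From F## to G#: 1 semitone over a second = minor.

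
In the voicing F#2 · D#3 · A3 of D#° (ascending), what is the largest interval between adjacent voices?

major sixth

Adjacent intervals: F#2→D#3 = major sixth; D#3→A3 = diminished fifth.
The largest is F#2 to D#3, a major sixth (9 semitones).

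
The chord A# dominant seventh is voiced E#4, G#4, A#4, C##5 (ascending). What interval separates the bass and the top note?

major sixth

The outer voices are E#4 and C##5.
Counting 6 letters and 9 half steps from E# gives a major sixth.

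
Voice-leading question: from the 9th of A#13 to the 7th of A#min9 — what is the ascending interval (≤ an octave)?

minor sixth

A#13 has B# as its 9th, and A#min9 has G# as its 7th.
B# up to G# is 8 semitones, a half step narrower than a major sixth, so the interval is minor.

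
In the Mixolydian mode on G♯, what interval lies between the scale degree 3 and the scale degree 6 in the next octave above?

perfect eleventh

Spelling the Mixolydian mode on G♯: G♯ A♯ B♯ C♯ D♯ E♯ F♯.
Scale degree 3 = B♯; 6th degree (up an octave) = E♯.
Counting 11 letters and 17 half steps from B♯ gives a perfect eleventh.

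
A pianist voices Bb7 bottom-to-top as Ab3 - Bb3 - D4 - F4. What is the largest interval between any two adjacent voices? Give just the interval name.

major 3rd

Adjacent intervals: Ab3→Bb3 = major second; Bb3→D4 = major third; D4→F4 = minor third.
The largest is Bb3 to D4, a major third (4 semitones).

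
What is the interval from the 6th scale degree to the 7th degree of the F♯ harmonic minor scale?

augmented second

Spelling the F♯ harmonic minor scale: F♯ G♯ A B C♯ D E♯.
The 6th scale degree is D and the degree 7 is E♯.
D up to E♯ is 3 semitones, a half step wider than a major second, so the interval is augmented.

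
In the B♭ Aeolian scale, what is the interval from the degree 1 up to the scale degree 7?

minor 7th

B♭ natural minor: B♭ C D♭ E♭ F G♭ A♭.
So we need the interval from B♭ up to A♭.
From B♭ to A♭: 10 semitones over a seventh = minor.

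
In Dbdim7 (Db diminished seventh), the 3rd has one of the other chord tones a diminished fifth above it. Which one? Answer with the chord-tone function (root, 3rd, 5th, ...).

7th

The chord tones of Db°7 are Db–Fb–Abb–Cbb.
The 3rd is Fb. A diminished fifth above Fb is Cbb.
Cbb is the chord's 7th.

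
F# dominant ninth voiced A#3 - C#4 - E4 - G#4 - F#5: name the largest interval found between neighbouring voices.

Adjacent intervals: A#3→C#4 = minor third; C#4→E4 = minor third; E4→G#4 = major third; G#4→F#5 = minor seventh.
The largest is G#4 to F#5, a minor seventh (10 semitones).

minor seventh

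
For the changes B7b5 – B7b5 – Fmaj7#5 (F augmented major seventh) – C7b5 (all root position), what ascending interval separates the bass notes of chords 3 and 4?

The roots are F and C.
F up to C spans 5 letter names and 7 semitones — a perfect fifth.

perfect 5th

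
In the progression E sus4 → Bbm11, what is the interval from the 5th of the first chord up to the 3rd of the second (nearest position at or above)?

The 5th of E sus4 is B; the 3rd of Bbm11 is Db.
B up to Db is 2 semitones, a whole step narrower than a major third, so the interval is diminished.

diminished third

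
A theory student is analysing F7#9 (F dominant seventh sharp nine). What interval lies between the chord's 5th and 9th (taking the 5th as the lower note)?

F7#9: F-A-C-Eb-G#.
So we need the interval from C up to G#.
From C to G#: 8 semitones over a fifth = augmented.

augmented 5th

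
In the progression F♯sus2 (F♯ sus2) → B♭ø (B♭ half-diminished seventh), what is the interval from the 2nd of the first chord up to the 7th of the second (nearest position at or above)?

diminished 2nd

F♯sus2 (F♯ sus2) has G♯ as its 2nd, and B♭ø (B♭ half-diminished seventh) has A♭ as its 7th.
G♯ up to A♭ is 0 semitones, a whole step narrower than a major second, so the interval is diminished.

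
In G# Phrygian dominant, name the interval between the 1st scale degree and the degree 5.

perfect 5th

G# phrygian dominant: G# A B# C# D# E F#.
That puts G# below D#.
Counting 5 letters and 7 half steps from G# gives a perfect fifth.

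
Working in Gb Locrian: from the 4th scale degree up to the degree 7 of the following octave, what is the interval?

perfect eleventh

Spelling Gb Locrian: Gb Abb Bbb Cb Dbb Ebb Fb.
So we need the interval from Cb up to Fb.
From Cb to Fb is 17 semitones, exactly the perfect eleventh.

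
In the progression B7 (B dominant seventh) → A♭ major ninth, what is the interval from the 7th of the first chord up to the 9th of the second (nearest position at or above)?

minor second

B7 (B dominant seventh) has A as its 7th, and A♭ major ninth has B♭ as its 9th.
A up to B♭ is 1 semitone, a half step narrower than a major second, so the interval is minor.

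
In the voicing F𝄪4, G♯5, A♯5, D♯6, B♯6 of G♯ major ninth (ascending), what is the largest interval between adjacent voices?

minor ninth

Adjacent intervals: F𝄪4→G♯5 = minor ninth; G♯5→A♯5 = major second; A♯5→D♯6 = perfect fourth; D♯6→B♯6 = major sixth.
The largest is F𝄪4 to G♯5, a minor ninth (13 semitones).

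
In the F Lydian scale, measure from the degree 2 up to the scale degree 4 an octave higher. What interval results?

major tenth

Spelling the F Lydian scale: F G A B C D E.
That puts G below B.
From G to B is 16 semitones, exactly the major tenth.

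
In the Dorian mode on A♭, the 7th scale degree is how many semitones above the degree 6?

The scale is A♭ B♭ C♭ D♭ E♭ F G♭.
F up to G♭ is a minor second — 1 semitone.

1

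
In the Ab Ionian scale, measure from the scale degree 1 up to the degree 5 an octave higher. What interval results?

P12

Spelling the Ab Ionian scale: Ab Bb C Db Eb F G.
That puts Ab below Eb.
Ab up to Eb spans 12 letter names and 19 semitones — a perfect twelfth.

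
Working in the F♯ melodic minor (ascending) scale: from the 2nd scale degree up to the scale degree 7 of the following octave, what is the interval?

major 13th

The scale runs F♯ G♯ A B C♯ D♯ E♯.
So we need the interval from G♯ up to E♯.
From G♯ to E♯ is 21 semitones, exactly the major thirteenth.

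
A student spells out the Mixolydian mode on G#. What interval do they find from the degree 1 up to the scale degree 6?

G# mixolydian: G# A# B# C# D# E# F#.
So we need the interval from G# up to E#.
G# up to E# spans 6 letter names and 9 semitones — a major sixth.

major sixth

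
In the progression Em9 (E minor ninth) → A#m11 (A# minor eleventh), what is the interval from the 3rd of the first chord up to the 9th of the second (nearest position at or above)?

Em9 (E minor ninth) has G as its 3rd, and A#m11 (A# minor eleventh) has B# as its 9th.
3 letter names make it a third; at 5 semitones (a half step wider than major) the quality is augmented.

augmented 3rd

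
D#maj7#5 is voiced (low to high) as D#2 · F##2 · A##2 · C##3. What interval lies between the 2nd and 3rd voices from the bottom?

major third

Those voices are F##2 and A##2.
Counting 3 letters and 4 half steps from F## gives a major third.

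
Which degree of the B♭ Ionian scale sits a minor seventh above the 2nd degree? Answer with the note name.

Bb

The scale is B♭ C D E♭ F G A.
The 2nd degree is C; a minor seventh above that is B♭ — scale degree 1.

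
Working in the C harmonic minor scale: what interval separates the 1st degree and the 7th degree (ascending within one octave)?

major seventh

C harmonic minor: C D Eb F G Ab B.
So we need the interval from C up to B.
Counting 7 letters and 11 half steps from C gives a major seventh.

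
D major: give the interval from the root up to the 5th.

perfect fifth

D (D major) is spelled D–F#–A.
Root = D; 5th = A.
D up to A spans 5 letter names and 7 semitones — a perfect fifth.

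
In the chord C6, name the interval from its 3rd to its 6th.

perfect 4th

Spelling the chord: C–E–G–A.
That puts E below A.
E up to A spans 4 letter names and 5 semitones — a perfect fourth.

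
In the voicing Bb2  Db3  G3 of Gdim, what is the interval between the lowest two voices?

minor third

Those voices are Bb2 and Db3.
From Bb to Db: 3 semitones over a third = minor.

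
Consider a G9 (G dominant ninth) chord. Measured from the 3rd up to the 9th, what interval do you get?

minor seventh

G9: G–B–D–F–A.
So we need the interval from B up to A.
B up to A is 10 semitones, a half step narrower than a major seventh, so the interval is minor.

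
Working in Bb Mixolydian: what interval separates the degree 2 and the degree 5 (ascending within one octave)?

perfect fourth

Bb mixolydian: Bb C D Eb F G Ab.
Degree 2 = C; 5th degree = F.
Counting 4 letters and 5 half steps from C gives a perfect fourth.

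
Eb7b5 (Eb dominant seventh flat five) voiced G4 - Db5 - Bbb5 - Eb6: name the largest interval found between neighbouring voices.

minor sixth

Adjacent intervals: G4→Db5 = diminished fifth; Db5→Bbb5 = minor sixth; Bbb5→Eb6 = augmented fourth.
The largest is Db5 to Bbb5, a minor sixth (8 semitones).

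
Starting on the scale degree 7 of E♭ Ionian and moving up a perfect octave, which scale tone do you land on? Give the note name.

The scale is E♭ F G A♭ B♭ C D.
The scale degree 7 is D; a perfect octave above that is D — scale degree 7.

D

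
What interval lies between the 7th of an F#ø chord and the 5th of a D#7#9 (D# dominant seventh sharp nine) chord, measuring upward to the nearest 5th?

augmented fourth

F#ø has E as its 7th, and D#7#9 (D# dominant seventh sharp nine) has A# as its 5th.
E up to A# is 6 semitones, a half step wider than a perfect fourth, so the interval is augmented.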